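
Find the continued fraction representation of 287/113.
[2; 1, 1, 5, 1, 3, 2]

Euclidean algorithm steps:
287 = 2 × 113 + 61
113 = 1 × 61 + 52
61 = 1 × 52 + 9
52 = 5 × 9 + 7
9 = 1 × 7 + 2
7 = 3 × 2 + 1
2 = 2 × 1 + 0
Continued fraction: [2; 1, 1, 5, 1, 3, 2]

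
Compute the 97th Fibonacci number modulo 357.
106

Matrix identity: Q^n = [[F_(n+1), F_n], [F_n, F_(n-1)]] with Q = [[1,1],[1,0]].
n = 97 = 1100001₂. Square-and-multiply, entries mod 357:
Q^1 = [[1,1],[1,0]]
Q^3 = (Q^1)²·Q = [[3,2],[2,1]]
Q^6 = (Q^3)² = [[13,8],[8,5]]
Q^12 = (Q^6)² = [[233,144],[144,89]]
Q^24 = (Q^12)² = [[55,315],[315,97]]
Q^48 = (Q^24)² = [[148,42],[42,106]]
Q^97 = (Q^48)²·Q = [[64,106],[106,315]]
F_97 mod 357 = Q^97[0][1] = 106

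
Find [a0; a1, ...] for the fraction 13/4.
[3; 4]

Euclidean algorithm steps:
13 = 3 × 4 + 1
4 = 4 × 1 + 0
Continued fraction: [3; 4]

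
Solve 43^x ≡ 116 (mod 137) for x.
39

Baby-step giant-step with step n = ⌈√137⌉ = 12.
Baby steps 43^j mod 137 (j:value) for j=0..11: 0:1, 1:43, 2:68, 3:47, 4:103, 5:45, 6:17, 7:46, 8:60, 9:114, 10:107, 11:80.
Giant-step multiplier: 43^(-12) ≡ 43^(136-12) = 43^124 ≡ 64 (mod 137).
Giant steps γ_i = 116·64^i mod 137: γ_0=116, γ_1=26, γ_2=20, γ_3=47 (in table at j=3).
x = i·n + j = 3·12 + 3 = 39.
Check: 43^39 ≡ 116 (mod 137).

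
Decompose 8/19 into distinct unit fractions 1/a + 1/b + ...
1/3 + 1/12 + 1/228

Greedy algorithm:
8/19: ceiling(19/8) = 3, use 1/3
5/57: ceiling(57/5) = 12, use 1/12
1/228: ceiling(228/1) = 228, use 1/228
Result: 8/19 = 1/3 + 1/12 + 1/228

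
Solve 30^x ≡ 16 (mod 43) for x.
6

Baby-step giant-step with step n = ⌈√43⌉ = 7.
Baby steps 30^j mod 43 (j:value) for j=0..6: 0:1, 1:30, 2:40, 3:39, 4:9, 5:12, 6:16.
h = 16 is already in the table at j=6, so x = 6.
Check: 30^6 ≡ 16 (mod 43).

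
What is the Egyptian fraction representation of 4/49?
1/13 + 1/213 + 1/67841 + 1/9204734721

Greedy algorithm:
4/49: ceiling(49/4) = 13, use 1/13
3/637: ceiling(637/3) = 213, use 1/213
2/135681: ceiling(135681/2) = 67841, use 1/67841
1/9204734721: ceiling(9204734721/1) = 9204734721, use 1/9204734721
Result: 4/49 = 1/13 + 1/213 + 1/67841 + 1/9204734721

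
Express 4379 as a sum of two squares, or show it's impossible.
Not possible

Factorization: 4379 = 29 × 151
By Fermat: n is sum of two squares iff every prime p ≡ 3 (mod 4) appears to even power.
Prime(s) ≡ 3 (mod 4) with odd exponent: [(151, 1)]
Therefore 4379 cannot be expressed as a² + b².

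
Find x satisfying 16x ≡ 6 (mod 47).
x ≡ 18 (mod 47)

gcd(16, 47) = 1, which divides 6, so solutions exist.
Find 16^(-1) mod 47 by the extended Euclidean algorithm:
47 = 2 × 16 + 15  ⟹  15 = (1)·47 + (-2)·16
16 = 1 × 15 + 1  ⟹  1 = (-1)·47 + (3)·16
So (3)·16 ≡ 1 (mod 47), i.e. 16^(-1) ≡ 3 (mod 47).
x ≡ 3 × 6 = 18 ≡ 18 (mod 47).
Check: 16 × 18 = 288 ≡ 6 (mod 47).
Unique solution: x ≡ 18 (mod 47)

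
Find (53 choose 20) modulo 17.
0

Using Lucas' theorem:
Write n=53 and k=20 in base 17:
n in base 17: [3, 2]
k in base 17: [1, 3]
C(53,20) mod 17 = ∏ C(n_i, k_i) mod 17
Digit binomials (mod 17): C(3,1) = 3; C(2,3) = 0 (k_i > n_i)
Product: 3 × 0 = 0 ≡ 0 (mod 17)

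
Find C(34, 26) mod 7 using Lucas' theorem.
3

Using Lucas' theorem:
Write n=34 and k=26 in base 7:
n in base 7: [4, 6]
k in base 7: [3, 5]
C(34,26) mod 7 = ∏ C(n_i, k_i) mod 7
Digit binomials (mod 7): C(4,3) = 4; C(6,5) = 6
Product: 4 × 6 = 24 ≡ 3 (mod 7)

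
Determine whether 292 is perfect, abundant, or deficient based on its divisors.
deficient

Proper divisors of 292: sum = 1 + 2 + 4 + 73 + 146 = 226
Since 226 < 292, 292 is deficient.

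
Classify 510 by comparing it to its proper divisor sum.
abundant

Proper divisors of 510: sum = 1 + 2 + 3 + 5 + 6 + 10 + 15 + 17 + 30 + 34 + 51 + 85 + 102 + 170 + 255 = 786
Since 786 > 510, 510 is abundant.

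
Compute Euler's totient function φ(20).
8

20 = 2^2 × 5
φ(n) = n × ∏(1 - 1/p) for each prime p dividing n
φ(20) = 20 × (1 - 1/2) × (1 - 1/5) = 8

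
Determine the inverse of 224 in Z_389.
33

gcd(224, 389) = 1, so the inverse exists.
Extended Euclidean algorithm on (389, 224):
389 = 1 × 224 + 165  ⟹  165 = (1)·389 + (-1)·224
224 = 1 × 165 + 59  ⟹  59 = (-1)·389 + (2)·224
165 = 2 × 59 + 47  ⟹  47 = (3)·389 + (-5)·224
59 = 1 × 47 + 12  ⟹  12 = (-4)·389 + (7)·224
47 = 3 × 12 + 11  ⟹  11 = (15)·389 + (-26)·224
12 = 1 × 11 + 1  ⟹  1 = (-19)·389 + (33)·224
So (33)·224 ≡ 1 (mod 389), i.e. 224^(-1) ≡ 33 (mod 389).
Check: 224 × 33 = 7392 ≡ 1 (mod 389)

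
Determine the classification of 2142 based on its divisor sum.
abundant

Proper divisors of 2142: sum = 1 + 2 + 3 + 6 + 7 + 9 + 14 + 17 + ... + 306 + 357 + 714 + 1071 (23 divisors) = 3474
Since 3474 > 2142, 2142 is abundant.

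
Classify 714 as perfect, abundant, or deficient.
abundant

Proper divisors of 714: sum = 1 + 2 + 3 + 6 + 7 + 14 + 17 + 21 + 34 + 42 + 51 + 102 + 119 + 238 + 357 = 1014
Since 1014 > 714, 714 is abundant.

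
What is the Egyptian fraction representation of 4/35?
1/9 + 1/315

Greedy algorithm:
4/35: ceiling(35/4) = 9, use 1/9
1/315: ceiling(315/1) = 315, use 1/315
Result: 4/35 = 1/9 + 1/315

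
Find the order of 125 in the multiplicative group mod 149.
37

149 is prime, so ord(125) divides φ(149) = 148.
Divisors of 148: 1, 2, 4, 37, 74, 148.
Repeated squaring: 125^1 ≡ 125, 125^2 ≡ 129, 125^4 ≡ 102, 125^8 ≡ 123, 125^16 ≡ 80, 125^32 ≡ 142, 125^64 ≡ 49, 125^128 ≡ 17 (mod 149).
Test 125^d mod 149 for each divisor d in increasing order:
125^1 ≡ 125
125^2 ≡ 129
125^4 ≡ 102
125^37 = 125^32·125^4·125^1 ≡ 1  ← first divisor giving 1
The order is 37.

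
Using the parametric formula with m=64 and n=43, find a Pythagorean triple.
(2247, 5504, 5945)

Euclid's formula: a = m² - n², b = 2mn, c = m² + n²
m = 64, n = 43
a = 64² - 43² = 4096 - 1849 = 2247
b = 2 × 64 × 43 = 5504
c = 64² + 43² = 4096 + 1849 = 5945
Verification: 2247² + 5504² = 5049009 + 30294016 = 35343025 = 5945² ✓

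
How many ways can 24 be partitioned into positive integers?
1575

p(n) counts ways to write n as a sum of positive integers (order ignored).
Euler's pentagonal recurrence: p(k) = p(k-1) + p(k-2) - p(k-5) - p(k-7) + p(k-12) + p(k-15) - ... (offsets j(3j∓1)/2, signs ++--, p(0)=1, p(<0)=0).
DP table for k = 0..23: p(0)=1, p(1)=1, p(2)=2, p(3)=3, p(4)=5, p(5)=7, p(6)=11, p(7)=15, p(8)=22, p(9)=30, p(10)=42, p(11)=56, p(12)=77, p(13)=101, p(14)=135, p(15)=176, p(16)=231, p(17)=297, p(18)=385, p(19)=490, p(20)=627, p(21)=792, p(22)=1002, p(23)=1255.
Final step: p(24) = p(23) + p(22) - p(19) - p(17) + p(12) + p(9) - p(2)
= 1255 + 1002 - 490 - 297 + 77 + 30 - 2
= 1575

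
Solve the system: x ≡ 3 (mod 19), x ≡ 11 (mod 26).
193

Using Chinese Remainder Theorem:
M = 19 × 26 = 494
M1 = 26, M2 = 19
y1 = 26^(-1) mod 19 = 11
y2 = 19^(-1) mod 26 = 11
x = (3×26×11 + 11×19×11) mod 494 = 193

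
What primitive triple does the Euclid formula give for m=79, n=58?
(2877, 9164, 9605)

Euclid's formula: a = m² - n², b = 2mn, c = m² + n²
m = 79, n = 58
a = 79² - 58² = 6241 - 3364 = 2877
b = 2 × 79 × 58 = 9164
c = 79² + 58² = 6241 + 3364 = 9605
Verification: 2877² + 9164² = 8277129 + 83978896 = 92256025 = 9605² ✓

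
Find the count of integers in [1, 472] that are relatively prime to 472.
232

472 = 2^3 × 59
φ(n) = n × ∏(1 - 1/p) for each prime p dividing n
φ(472) = 472 × (1 - 1/2) × (1 - 1/59) = 232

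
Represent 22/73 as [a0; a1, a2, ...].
[0; 3, 3, 7]

Euclidean algorithm steps:
22 = 0 × 73 + 22
73 = 3 × 22 + 7
22 = 3 × 7 + 1
7 = 7 × 1 + 0
Continued fraction: [0; 3, 3, 7]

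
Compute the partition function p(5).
7

p(n) counts ways to write n as a sum of positive integers (order ignored).
Examples: 5; 4 + 1; 3 + 2; 3 + 1 + 1; 2 + 2 + 1; ... (7 total)
p(5) = 7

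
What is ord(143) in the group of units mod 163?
81

163 is prime, so ord(143) divides φ(163) = 162.
Divisors of 162: 1, 2, 3, 6, 9, 18, 27, 54, 81, 162.
Repeated squaring: 143^1 ≡ 143, 143^2 ≡ 74, 143^4 ≡ 97, 143^8 ≡ 118, 143^16 ≡ 69, 143^32 ≡ 34, 143^64 ≡ 15, 143^128 ≡ 62 (mod 163).
Test 143^d mod 163 for each divisor d in increasing order:
143^1 ≡ 143
143^2 ≡ 74
143^3 = 143^2·143^1 ≡ 150
143^6 = 143^4·143^2 ≡ 6
143^9 = 143^8·143^1 ≡ 85
143^18 = 143^16·143^2 ≡ 53
143^27 = 143^16·143^8·143^2·143^1 ≡ 104
143^54 = 143^32·143^16·143^4·143^2 ≡ 58
143^81 = 143^64·143^16·143^1 ≡ 1  ← first divisor giving 1
The order is 81.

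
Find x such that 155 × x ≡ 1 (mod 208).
51

gcd(155, 208) = 1, so the inverse exists.
Extended Euclidean algorithm on (208, 155):
208 = 1 × 155 + 53  ⟹  53 = (1)·208 + (-1)·155
155 = 2 × 53 + 49  ⟹  49 = (-2)·208 + (3)·155
53 = 1 × 49 + 4  ⟹  4 = (3)·208 + (-4)·155
49 = 12 × 4 + 1  ⟹  1 = (-38)·208 + (51)·155
So (51)·155 ≡ 1 (mod 208), i.e. 155^(-1) ≡ 51 (mod 208).
Check: 155 × 51 = 7905 ≡ 1 (mod 208)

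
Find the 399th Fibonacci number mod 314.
84

Matrix identity: Q^n = [[F_(n+1), F_n], [F_n, F_(n-1)]] with Q = [[1,1],[1,0]].
n = 399 = 110001111₂. Square-and-multiply, entries mod 314:
Q^1 = [[1,1],[1,0]]
Q^3 = (Q^1)²·Q = [[3,2],[2,1]]
Q^6 = (Q^3)² = [[13,8],[8,5]]
Q^12 = (Q^6)² = [[233,144],[144,89]]
Q^24 = (Q^12)² = [[293,210],[210,83]]
Q^49 = (Q^24)²·Q = [[99,267],[267,146]]
Q^99 = (Q^49)²·Q = [[181,78],[78,103]]
Q^199 = (Q^99)²·Q = [[81,223],[223,172]]
Q^399 = (Q^199)²·Q = [[297,84],[84,213]]
F_399 mod 314 = Q^399[0][1] = 84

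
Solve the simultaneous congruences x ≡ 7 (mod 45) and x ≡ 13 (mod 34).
727

Using Chinese Remainder Theorem:
M = 45 × 34 = 1530
M1 = 34, M2 = 45
y1 = 34^(-1) mod 45 = 4
y2 = 45^(-1) mod 34 = 31
x = (7×34×4 + 13×45×31) mod 1530 = 727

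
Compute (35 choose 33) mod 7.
0

Using Lucas' theorem:
Write n=35 and k=33 in base 7:
n in base 7: [5, 0]
k in base 7: [4, 5]
C(35,33) mod 7 = ∏ C(n_i, k_i) mod 7
Digit binomials (mod 7): C(5,4) = 5; C(0,5) = 0 (k_i > n_i)
Product: 5 × 0 = 0 ≡ 0 (mod 7)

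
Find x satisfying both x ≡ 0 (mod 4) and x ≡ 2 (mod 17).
36

Using Chinese Remainder Theorem:
M = 4 × 17 = 68
M1 = 17, M2 = 4
y1 = 17^(-1) mod 4 = 1
y2 = 4^(-1) mod 17 = 13
x = (0×17×1 + 2×4×13) mod 68 = 36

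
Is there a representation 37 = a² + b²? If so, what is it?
1² + 6² (a=1, b=6)

Factorization: 37 = 37
By Fermat: n is sum of two squares iff every prime p ≡ 3 (mod 4) appears to even power.
All primes ≡ 3 (mod 4) appear to even power.
Search a = 0, 1, 2, … for 37 - a² a perfect square: first hit at a = 1: 37 - 1 = 36 = 6².
37 = 1² + 6² = 1 + 36 ✓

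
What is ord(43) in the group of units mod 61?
60

61 is prime, so ord(43) divides φ(61) = 60.
Divisors of 60: 1, 2, 3, 4, 5, 6, 10, 12, 15, 20, 30, 60.
Repeated squaring: 43^1 ≡ 43, 43^2 ≡ 19, 43^4 ≡ 56, 43^8 ≡ 25, 43^16 ≡ 15, 43^32 ≡ 42 (mod 61).
Test 43^d mod 61 for each divisor d in increasing order:
43^1 ≡ 43
43^2 ≡ 19
43^3 = 43^2·43^1 ≡ 24
43^4 ≡ 56
43^5 = 43^4·43^1 ≡ 29
43^6 = 43^4·43^2 ≡ 27
43^10 = 43^8·43^2 ≡ 48
43^12 = 43^8·43^4 ≡ 58
43^15 = 43^8·43^4·43^2·43^1 ≡ 50
43^20 = 43^16·43^4 ≡ 47
43^30 = 43^16·43^8·43^4·43^2 ≡ 60
43^60 = 43^32·43^16·43^8·43^4 ≡ 1  ← first divisor giving 1
The order is 60.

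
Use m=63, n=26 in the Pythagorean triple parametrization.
(3293, 3276, 4645)

Euclid's formula: a = m² - n², b = 2mn, c = m² + n²
m = 63, n = 26
a = 63² - 26² = 3969 - 676 = 3293
b = 2 × 63 × 26 = 3276
c = 63² + 26² = 3969 + 676 = 4645
Verification: 3293² + 3276² = 10843849 + 10732176 = 21576025 = 4645² ✓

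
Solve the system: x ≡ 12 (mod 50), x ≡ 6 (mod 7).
62

Using Chinese Remainder Theorem:
M = 50 × 7 = 350
M1 = 7, M2 = 50
y1 = 7^(-1) mod 50 = 43
y2 = 50^(-1) mod 7 = 1
x = (12×7×43 + 6×50×1) mod 350 = 62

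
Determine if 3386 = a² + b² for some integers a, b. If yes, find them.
19² + 55² (a=19, b=55)

Factorization: 3386 = 2 × 1693
By Fermat: n is sum of two squares iff every prime p ≡ 3 (mod 4) appears to even power.
All primes ≡ 3 (mod 4) appear to even power.
Search a = 0, 1, 2, … for 3386 - a² a perfect square: first hit at a = 19: 3386 - 361 = 3025 = 55².
3386 = 19² + 55² = 361 + 3025 ✓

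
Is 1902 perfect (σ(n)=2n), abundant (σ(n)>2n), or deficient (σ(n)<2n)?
abundant

Proper divisors of 1902: sum = 1 + 2 + 3 + 6 + 317 + 634 + 951 = 1914
Since 1914 > 1902, 1902 is abundant.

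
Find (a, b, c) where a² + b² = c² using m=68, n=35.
(3399, 4760, 5849)

Euclid's formula: a = m² - n², b = 2mn, c = m² + n²
m = 68, n = 35
a = 68² - 35² = 4624 - 1225 = 3399
b = 2 × 68 × 35 = 4760
c = 68² + 35² = 4624 + 1225 = 5849
Verification: 3399² + 4760² = 11553201 + 22657600 = 34210801 = 5849² ✓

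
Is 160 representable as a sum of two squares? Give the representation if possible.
4² + 12² (a=4, b=12)

Factorization: 160 = 2^5 × 5
By Fermat: n is sum of two squares iff every prime p ≡ 3 (mod 4) appears to even power.
All primes ≡ 3 (mod 4) appear to even power.
Search a = 0, 1, 2, … for 160 - a² a perfect square: first hit at a = 4: 160 - 16 = 144 = 12².
160 = 4² + 12² = 16 + 144 ✓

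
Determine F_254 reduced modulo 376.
281

Matrix identity: Q^n = [[F_(n+1), F_n], [F_n, F_(n-1)]] with Q = [[1,1],[1,0]].
n = 254 = 11111110₂. Square-and-multiply, entries mod 376:
Q^1 = [[1,1],[1,0]]
Q^3 = (Q^1)²·Q = [[3,2],[2,1]]
Q^7 = (Q^3)²·Q = [[21,13],[13,8]]
Q^15 = (Q^7)²·Q = [[235,234],[234,1]]
Q^31 = (Q^15)²·Q = [[141,189],[189,328]]
Q^63 = (Q^31)²·Q = [[235,330],[330,281]]
Q^127 = (Q^63)²·Q = [[141,189],[189,328]]
Q^254 = (Q^127)² = [[330,281],[281,49]]
F_254 mod 376 = Q^254[0][1] = 281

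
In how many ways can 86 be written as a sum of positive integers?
34262962

p(n) counts ways to write n as a sum of positive integers (order ignored).
Euler's pentagonal recurrence: p(k) = p(k-1) + p(k-2) - p(k-5) - p(k-7) + p(k-12) + p(k-15) - ... (offsets j(3j∓1)/2, signs ++--, p(0)=1, p(<0)=0).
DP table for k = 0..85: p(0)=1, p(1)=1, p(2)=2, p(3)=3, p(4)=5, p(5)=7, p(6)=11, p(7)=15, p(8)=22, p(9)=30, p(10)=42, p(11)=56, p(12)=77, p(13)=101, p(14)=135, p(15)=176, p(16)=231, p(17)=297, p(18)=385, p(19)=490, p(20)=627, p(21)=792, p(22)=1002, p(23)=1255, p(24)=1575, p(25)=1958, p(26)=2436, p(27)=3010, p(28)=3718, p(29)=4565, p(30)=5604, p(31)=6842, p(32)=8349, p(33)=10143, p(34)=12310, p(35)=14883, p(36)=17977, p(37)=21637, p(38)=26015, p(39)=31185, p(40)=37338, p(41)=44583, p(42)=53174, p(43)=63261, p(44)=75175, p(45)=89134, p(46)=105558, p(47)=124754, p(48)=147273, p(49)=173525, p(50)=204226, p(51)=239943, p(52)=281589, p(53)=329931, p(54)=386155, p(55)=451276, p(56)=526823, p(57)=614154, p(58)=715220, p(59)=831820, p(60)=966467, p(61)=1121505, p(62)=1300156, p(63)=1505499, p(64)=1741630, p(65)=2012558, p(66)=2323520, p(67)=2679689, p(68)=3087735, p(69)=3554345, p(70)=4087968, p(71)=4697205, p(72)=5392783, p(73)=6185689, p(74)=7089500, p(75)=8118264, p(76)=9289091, p(77)=10619863, p(78)=12132164, p(79)=13848650, p(80)=15796476, p(81)=18004327, p(82)=20506255, p(83)=23338469, p(84)=26543660, p(85)=30167357.
Final step: p(86) = p(85) + p(84) - p(81) - p(79) + p(74) + p(71) - p(64) - p(60) + p(51) + p(46) - p(35) - p(29) + p(16) + p(9)
= 30167357 + 26543660 - 18004327 - 13848650 + 7089500 + 4697205 - 1741630 - 966467 + 239943 + 105558 - 14883 - 4565 + 231 + 30
= 34262962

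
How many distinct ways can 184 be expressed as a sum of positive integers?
980462880430

p(n) counts ways to write n as a sum of positive integers (order ignored).
Euler's pentagonal recurrence: p(k) = p(k-1) + p(k-2) - p(k-5) - p(k-7) + p(k-12) + p(k-15) - ... (offsets j(3j∓1)/2, signs ++--, p(0)=1, p(<0)=0).
DP table for k = 0..183: p(0)=1, p(1)=1, p(2)=2, p(3)=3, p(4)=5, p(5)=7, p(6)=11, p(7)=15, p(8)=22, p(9)=30, p(10)=42, p(11)=56, p(12)=77, p(13)=101, p(14)=135, p(15)=176, p(16)=231, p(17)=297, p(18)=385, p(19)=490, p(20)=627, p(21)=792, p(22)=1002, p(23)=1255, p(24)=1575, p(25)=1958, p(26)=2436, p(27)=3010, p(28)=3718, p(29)=4565, p(30)=5604, p(31)=6842, p(32)=8349, p(33)=10143, p(34)=12310, p(35)=14883, p(36)=17977, p(37)=21637, p(38)=26015, p(39)=31185, p(40)=37338, p(41)=44583, p(42)=53174, p(43)=63261, p(44)=75175, p(45)=89134, p(46)=105558, p(47)=124754, p(48)=147273, p(49)=173525, p(50)=204226, p(51)=239943, p(52)=281589, p(53)=329931, p(54)=386155, p(55)=451276, p(56)=526823, p(57)=614154, p(58)=715220, p(59)=831820, p(60)=966467, p(61)=1121505, p(62)=1300156, p(63)=1505499, p(64)=1741630, p(65)=2012558, p(66)=2323520, p(67)=2679689, p(68)=3087735, p(69)=3554345, p(70)=4087968, p(71)=4697205, p(72)=5392783, p(73)=6185689, p(74)=7089500, p(75)=8118264, p(76)=9289091, p(77)=10619863, p(78)=12132164, p(79)=13848650, p(80)=15796476, p(81)=18004327, p(82)=20506255, p(83)=23338469, p(84)=26543660, p(85)=30167357, p(86)=34262962, p(87)=38887673, p(88)=44108109, p(89)=49995925, p(90)=56634173, p(91)=64112359, p(92)=72533807, p(93)=82010177, p(94)=92669720, p(95)=104651419, p(96)=118114304, p(97)=133230930, p(98)=150198136, p(99)=169229875, p(100)=190569292, p(101)=214481126, p(102)=241265379, p(103)=271248950, p(104)=304801365, p(105)=342325709, p(106)=384276336, p(107)=431149389, p(108)=483502844, p(109)=541946240, p(110)=607163746, p(111)=679903203, p(112)=761002156, p(113)=851376628, p(114)=952050665, p(115)=1064144451, p(116)=1188908248, p(117)=1327710076, p(118)=1482074143, p(119)=1653668665, p(120)=1844349560, p(121)=2056148051, p(122)=2291320912, p(123)=2552338241, p(124)=2841940500, p(125)=3163127352, p(126)=3519222692, p(127)=3913864295, p(128)=4351078600, p(129)=4835271870, p(130)=5371315400, p(131)=5964539504, p(132)=6620830889, p(133)=7346629512, p(134)=8149040695, p(135)=9035836076, p(136)=10015581680, p(137)=11097645016, p(138)=12292341831, p(139)=13610949895, p(140)=15065878135, p(141)=16670689208, p(142)=18440293320, p(143)=20390982757, p(144)=22540654445, p(145)=24908858009, p(146)=27517052599, p(147)=30388671978, p(148)=33549419497, p(149)=37027355200, p(150)=40853235313, p(151)=45060624582, p(152)=49686288421, p(153)=54770336324, p(154)=60356673280, p(155)=66493182097, p(156)=73232243759, p(157)=80630964769, p(158)=88751778802, p(159)=97662728555, p(160)=107438159466, p(161)=118159068427, p(162)=129913904637, p(163)=142798995930, p(164)=156919475295, p(165)=172389800255, p(166)=189334822579, p(167)=207890420102, p(168)=228204732751, p(169)=250438925115, p(170)=274768617130, p(171)=301384802048, p(172)=330495499613, p(173)=362326859895, p(174)=397125074750, p(175)=435157697830, p(176)=476715857290, p(177)=522115831195, p(178)=571701605655, p(179)=625846753120, p(180)=684957390936, p(181)=749474411781, p(182)=819876908323, p(183)=896684817527.
Final step: p(184) = p(183) + p(182) - p(179) - p(177) + p(172) + p(169) - p(162) - p(158) + p(149) + p(144) - p(133) - p(127) + p(114) + p(107) - p(92) - p(84) + p(67) + p(58) - p(39) - p(29) + p(8)
= 896684817527 + 819876908323 - 625846753120 - 522115831195 + 330495499613 + 250438925115 - 129913904637 - 88751778802 + 37027355200 + 22540654445 - 7346629512 - 3913864295 + 952050665 + 431149389 - 72533807 - 26543660 + 2679689 + 715220 - 31185 - 4565 + 22
= 980462880430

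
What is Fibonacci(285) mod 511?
16

Matrix identity: Q^n = [[F_(n+1), F_n], [F_n, F_(n-1)]] with Q = [[1,1],[1,0]].
n = 285 = 100011101₂. Square-and-multiply, entries mod 511:
Q^1 = [[1,1],[1,0]]
Q^2 = (Q^1)² = [[2,1],[1,1]]
Q^4 = (Q^2)² = [[5,3],[3,2]]
Q^8 = (Q^4)² = [[34,21],[21,13]]
Q^17 = (Q^8)²·Q = [[29,64],[64,476]]
Q^35 = (Q^17)²·Q = [[465,338],[338,127]]
Q^71 = (Q^35)²·Q = [[147,363],[363,295]]
Q^142 = (Q^71)² = [[78,503],[503,86]]
Q^285 = (Q^142)²·Q = [[237,16],[16,221]]
F_285 mod 511 = Q^285[0][1] = 16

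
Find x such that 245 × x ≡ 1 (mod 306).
5

gcd(245, 306) = 1, so the inverse exists.
Extended Euclidean algorithm on (306, 245):
306 = 1 × 245 + 61  ⟹  61 = (1)·306 + (-1)·245
245 = 4 × 61 + 1  ⟹  1 = (-4)·306 + (5)·245
So (5)·245 ≡ 1 (mod 306), i.e. 245^(-1) ≡ 5 (mod 306).
Check: 245 × 5 = 1225 ≡ 1 (mod 306)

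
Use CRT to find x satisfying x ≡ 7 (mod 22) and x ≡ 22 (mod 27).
535

Using Chinese Remainder Theorem:
M = 22 × 27 = 594
M1 = 27, M2 = 22
y1 = 27^(-1) mod 22 = 9
y2 = 22^(-1) mod 27 = 16
x = (7×27×9 + 22×22×16) mod 594 = 535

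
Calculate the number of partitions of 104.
304801365

p(n) counts ways to write n as a sum of positive integers (order ignored).
Euler's pentagonal recurrence: p(k) = p(k-1) + p(k-2) - p(k-5) - p(k-7) + p(k-12) + p(k-15) - ... (offsets j(3j∓1)/2, signs ++--, p(0)=1, p(<0)=0).
DP table for k = 0..103: p(0)=1, p(1)=1, p(2)=2, p(3)=3, p(4)=5, p(5)=7, p(6)=11, p(7)=15, p(8)=22, p(9)=30, p(10)=42, p(11)=56, p(12)=77, p(13)=101, p(14)=135, p(15)=176, p(16)=231, p(17)=297, p(18)=385, p(19)=490, p(20)=627, p(21)=792, p(22)=1002, p(23)=1255, p(24)=1575, p(25)=1958, p(26)=2436, p(27)=3010, p(28)=3718, p(29)=4565, p(30)=5604, p(31)=6842, p(32)=8349, p(33)=10143, p(34)=12310, p(35)=14883, p(36)=17977, p(37)=21637, p(38)=26015, p(39)=31185, p(40)=37338, p(41)=44583, p(42)=53174, p(43)=63261, p(44)=75175, p(45)=89134, p(46)=105558, p(47)=124754, p(48)=147273, p(49)=173525, p(50)=204226, p(51)=239943, p(52)=281589, p(53)=329931, p(54)=386155, p(55)=451276, p(56)=526823, p(57)=614154, p(58)=715220, p(59)=831820, p(60)=966467, p(61)=1121505, p(62)=1300156, p(63)=1505499, p(64)=1741630, p(65)=2012558, p(66)=2323520, p(67)=2679689, p(68)=3087735, p(69)=3554345, p(70)=4087968, p(71)=4697205, p(72)=5392783, p(73)=6185689, p(74)=7089500, p(75)=8118264, p(76)=9289091, p(77)=10619863, p(78)=12132164, p(79)=13848650, p(80)=15796476, p(81)=18004327, p(82)=20506255, p(83)=23338469, p(84)=26543660, p(85)=30167357, p(86)=34262962, p(87)=38887673, p(88)=44108109, p(89)=49995925, p(90)=56634173, p(91)=64112359, p(92)=72533807, p(93)=82010177, p(94)=92669720, p(95)=104651419, p(96)=118114304, p(97)=133230930, p(98)=150198136, p(99)=169229875, p(100)=190569292, p(101)=214481126, p(102)=241265379, p(103)=271248950.
Final step: p(104) = p(103) + p(102) - p(99) - p(97) + p(92) + p(89) - p(82) - p(78) + p(69) + p(64) - p(53) - p(47) + p(34) + p(27) - p(12) - p(4)
= 271248950 + 241265379 - 169229875 - 133230930 + 72533807 + 49995925 - 20506255 - 12132164 + 3554345 + 1741630 - 329931 - 124754 + 12310 + 3010 - 77 - 5
= 304801365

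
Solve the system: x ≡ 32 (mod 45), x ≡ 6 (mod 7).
167

Using Chinese Remainder Theorem:
M = 45 × 7 = 315
M1 = 7, M2 = 45
y1 = 7^(-1) mod 45 = 13
y2 = 45^(-1) mod 7 = 5
x = (32×7×13 + 6×45×5) mod 315 = 167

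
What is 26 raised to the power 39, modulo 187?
36

Repeated squaring. Binary of 39 = 100111.
26^1 ≡ 26 (mod 187); 26^2 ≡ 115 (mod 187); 26^4 ≡ 135 (mod 187); 26^8 ≡ 86 (mod 187); 26^16 ≡ 103 (mod 187); 26^32 ≡ 137 (mod 187)
26^39 = 26^1 × 26^2 × 26^4 × 26^32 ≡ 36 (mod 187)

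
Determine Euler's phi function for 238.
96

238 = 2 × 7 × 17
φ(n) = n × ∏(1 - 1/p) for each prime p dividing n
φ(238) = 238 × (1 - 1/2) × (1 - 1/7) × (1 - 1/17) = 96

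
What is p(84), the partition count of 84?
26543660

p(n) counts ways to write n as a sum of positive integers (order ignored).
Euler's pentagonal recurrence: p(k) = p(k-1) + p(k-2) - p(k-5) - p(k-7) + p(k-12) + p(k-15) - ... (offsets j(3j∓1)/2, signs ++--, p(0)=1, p(<0)=0).
DP table for k = 0..83: p(0)=1, p(1)=1, p(2)=2, p(3)=3, p(4)=5, p(5)=7, p(6)=11, p(7)=15, p(8)=22, p(9)=30, p(10)=42, p(11)=56, p(12)=77, p(13)=101, p(14)=135, p(15)=176, p(16)=231, p(17)=297, p(18)=385, p(19)=490, p(20)=627, p(21)=792, p(22)=1002, p(23)=1255, p(24)=1575, p(25)=1958, p(26)=2436, p(27)=3010, p(28)=3718, p(29)=4565, p(30)=5604, p(31)=6842, p(32)=8349, p(33)=10143, p(34)=12310, p(35)=14883, p(36)=17977, p(37)=21637, p(38)=26015, p(39)=31185, p(40)=37338, p(41)=44583, p(42)=53174, p(43)=63261, p(44)=75175, p(45)=89134, p(46)=105558, p(47)=124754, p(48)=147273, p(49)=173525, p(50)=204226, p(51)=239943, p(52)=281589, p(53)=329931, p(54)=386155, p(55)=451276, p(56)=526823, p(57)=614154, p(58)=715220, p(59)=831820, p(60)=966467, p(61)=1121505, p(62)=1300156, p(63)=1505499, p(64)=1741630, p(65)=2012558, p(66)=2323520, p(67)=2679689, p(68)=3087735, p(69)=3554345, p(70)=4087968, p(71)=4697205, p(72)=5392783, p(73)=6185689, p(74)=7089500, p(75)=8118264, p(76)=9289091, p(77)=10619863, p(78)=12132164, p(79)=13848650, p(80)=15796476, p(81)=18004327, p(82)=20506255, p(83)=23338469.
Final step: p(84) = p(83) + p(82) - p(79) - p(77) + p(72) + p(69) - p(62) - p(58) + p(49) + p(44) - p(33) - p(27) + p(14) + p(7)
= 23338469 + 20506255 - 13848650 - 10619863 + 5392783 + 3554345 - 1300156 - 715220 + 173525 + 75175 - 10143 - 3010 + 135 + 15
= 26543660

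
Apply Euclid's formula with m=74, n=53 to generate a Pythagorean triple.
(2667, 7844, 8285)

Euclid's formula: a = m² - n², b = 2mn, c = m² + n²
m = 74, n = 53
a = 74² - 53² = 5476 - 2809 = 2667
b = 2 × 74 × 53 = 7844
c = 74² + 53² = 5476 + 2809 = 8285
Verification: 2667² + 7844² = 7112889 + 61528336 = 68641225 = 8285² ✓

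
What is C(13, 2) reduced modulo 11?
1

Using Lucas' theorem:
Write n=13 and k=2 in base 11:
n in base 11: [1, 2]
k in base 11: [0, 2]
C(13,2) mod 11 = ∏ C(n_i, k_i) mod 11
Digit binomials (mod 11): C(1,0) = 1; C(2,2) = 1
Product: 1 × 1 = 1 ≡ 1 (mod 11)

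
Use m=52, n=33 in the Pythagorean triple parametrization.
(1615, 3432, 3793)

Euclid's formula: a = m² - n², b = 2mn, c = m² + n²
m = 52, n = 33
a = 52² - 33² = 2704 - 1089 = 1615
b = 2 × 52 × 33 = 3432
c = 52² + 33² = 2704 + 1089 = 3793
Verification: 1615² + 3432² = 2608225 + 11778624 = 14386849 = 3793² ✓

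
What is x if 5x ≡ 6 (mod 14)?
x ≡ 4 (mod 14)

gcd(5, 14) = 1, which divides 6, so solutions exist.
Find 5^(-1) mod 14 by the extended Euclidean algorithm:
14 = 2 × 5 + 4  ⟹  4 = (1)·14 + (-2)·5
5 = 1 × 4 + 1  ⟹  1 = (-1)·14 + (3)·5
So (3)·5 ≡ 1 (mod 14), i.e. 5^(-1) ≡ 3 (mod 14).
x ≡ 3 × 6 = 18 ≡ 4 (mod 14).
Check: 5 × 4 = 20 ≡ 6 (mod 14).
Unique solution: x ≡ 4 (mod 14)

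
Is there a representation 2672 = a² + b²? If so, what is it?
Not possible

Factorization: 2672 = 2^4 × 167
By Fermat: n is sum of two squares iff every prime p ≡ 3 (mod 4) appears to even power.
Prime(s) ≡ 3 (mod 4) with odd exponent: [(167, 1)]
Therefore 2672 cannot be expressed as a² + b².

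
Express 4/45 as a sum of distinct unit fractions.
1/12 + 1/180

Greedy algorithm:
4/45: ceiling(45/4) = 12, use 1/12
1/180: ceiling(180/1) = 180, use 1/180
Result: 4/45 = 1/12 + 1/180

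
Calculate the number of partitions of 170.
274768617130

p(n) counts ways to write n as a sum of positive integers (order ignored).
Euler's pentagonal recurrence: p(k) = p(k-1) + p(k-2) - p(k-5) - p(k-7) + p(k-12) + p(k-15) - ... (offsets j(3j∓1)/2, signs ++--, p(0)=1, p(<0)=0).
DP table for k = 0..169: p(0)=1, p(1)=1, p(2)=2, p(3)=3, p(4)=5, p(5)=7, p(6)=11, p(7)=15, p(8)=22, p(9)=30, p(10)=42, p(11)=56, p(12)=77, p(13)=101, p(14)=135, p(15)=176, p(16)=231, p(17)=297, p(18)=385, p(19)=490, p(20)=627, p(21)=792, p(22)=1002, p(23)=1255, p(24)=1575, p(25)=1958, p(26)=2436, p(27)=3010, p(28)=3718, p(29)=4565, p(30)=5604, p(31)=6842, p(32)=8349, p(33)=10143, p(34)=12310, p(35)=14883, p(36)=17977, p(37)=21637, p(38)=26015, p(39)=31185, p(40)=37338, p(41)=44583, p(42)=53174, p(43)=63261, p(44)=75175, p(45)=89134, p(46)=105558, p(47)=124754, p(48)=147273, p(49)=173525, p(50)=204226, p(51)=239943, p(52)=281589, p(53)=329931, p(54)=386155, p(55)=451276, p(56)=526823, p(57)=614154, p(58)=715220, p(59)=831820, p(60)=966467, p(61)=1121505, p(62)=1300156, p(63)=1505499, p(64)=1741630, p(65)=2012558, p(66)=2323520, p(67)=2679689, p(68)=3087735, p(69)=3554345, p(70)=4087968, p(71)=4697205, p(72)=5392783, p(73)=6185689, p(74)=7089500, p(75)=8118264, p(76)=9289091, p(77)=10619863, p(78)=12132164, p(79)=13848650, p(80)=15796476, p(81)=18004327, p(82)=20506255, p(83)=23338469, p(84)=26543660, p(85)=30167357, p(86)=34262962, p(87)=38887673, p(88)=44108109, p(89)=49995925, p(90)=56634173, p(91)=64112359, p(92)=72533807, p(93)=82010177, p(94)=92669720, p(95)=104651419, p(96)=118114304, p(97)=133230930, p(98)=150198136, p(99)=169229875, p(100)=190569292, p(101)=214481126, p(102)=241265379, p(103)=271248950, p(104)=304801365, p(105)=342325709, p(106)=384276336, p(107)=431149389, p(108)=483502844, p(109)=541946240, p(110)=607163746, p(111)=679903203, p(112)=761002156, p(113)=851376628, p(114)=952050665, p(115)=1064144451, p(116)=1188908248, p(117)=1327710076, p(118)=1482074143, p(119)=1653668665, p(120)=1844349560, p(121)=2056148051, p(122)=2291320912, p(123)=2552338241, p(124)=2841940500, p(125)=3163127352, p(126)=3519222692, p(127)=3913864295, p(128)=4351078600, p(129)=4835271870, p(130)=5371315400, p(131)=5964539504, p(132)=6620830889, p(133)=7346629512, p(134)=8149040695, p(135)=9035836076, p(136)=10015581680, p(137)=11097645016, p(138)=12292341831, p(139)=13610949895, p(140)=15065878135, p(141)=16670689208, p(142)=18440293320, p(143)=20390982757, p(144)=22540654445, p(145)=24908858009, p(146)=27517052599, p(147)=30388671978, p(148)=33549419497, p(149)=37027355200, p(150)=40853235313, p(151)=45060624582, p(152)=49686288421, p(153)=54770336324, p(154)=60356673280, p(155)=66493182097, p(156)=73232243759, p(157)=80630964769, p(158)=88751778802, p(159)=97662728555, p(160)=107438159466, p(161)=118159068427, p(162)=129913904637, p(163)=142798995930, p(164)=156919475295, p(165)=172389800255, p(166)=189334822579, p(167)=207890420102, p(168)=228204732751, p(169)=250438925115.
Final step: p(170) = p(169) + p(168) - p(165) - p(163) + p(158) + p(155) - p(148) - p(144) + p(135) + p(130) - p(119) - p(113) + p(100) + p(93) - p(78) - p(70) + p(53) + p(44) - p(25) - p(15)
= 250438925115 + 228204732751 - 172389800255 - 142798995930 + 88751778802 + 66493182097 - 33549419497 - 22540654445 + 9035836076 + 5371315400 - 1653668665 - 851376628 + 190569292 + 82010177 - 12132164 - 4087968 + 329931 + 75175 - 1958 - 176
= 274768617130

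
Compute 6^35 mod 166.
58

Repeated squaring. Binary of 35 = 100011.
6^1 ≡ 6 (mod 166); 6^2 ≡ 36 (mod 166); 6^4 ≡ 134 (mod 166); 6^8 ≡ 28 (mod 166); 6^16 ≡ 120 (mod 166); 6^32 ≡ 124 (mod 166)
6^35 = 6^1 × 6^2 × 6^32 ≡ 58 (mod 166)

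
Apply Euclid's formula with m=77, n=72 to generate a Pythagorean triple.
(745, 11088, 11113)

Euclid's formula: a = m² - n², b = 2mn, c = m² + n²
m = 77, n = 72
a = 77² - 72² = 5929 - 5184 = 745
b = 2 × 77 × 72 = 11088
c = 77² + 72² = 5929 + 5184 = 11113
Verification: 745² + 11088² = 555025 + 122943744 = 123498769 = 11113² ✓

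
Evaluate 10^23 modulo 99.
10

Repeated squaring. Binary of 23 = 10111.
10^1 ≡ 10 (mod 99); 10^2 ≡ 1 (mod 99); 10^4 ≡ 1 (mod 99); 10^8 ≡ 1 (mod 99); 10^16 ≡ 1 (mod 99)
10^23 = 10^1 × 10^2 × 10^4 × 10^16 ≡ 10 (mod 99)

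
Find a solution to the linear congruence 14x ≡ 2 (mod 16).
x ≡ 7 (mod 8)

gcd(14, 16) = 2, which divides 2, so solutions exist.
Divide through by 2: 7x ≡ 1 (mod 8).
Find 7^(-1) mod 8 by the extended Euclidean algorithm:
8 = 1 × 7 + 1  ⟹  1 = (1)·8 + (-1)·7
So (-1)·7 ≡ 1 (mod 8), i.e. 7^(-1) ≡ -1 ≡ 7 (mod 8).
x ≡ 7 × 1 = 7 ≡ 7 (mod 8).
Check: 14 × 7 = 98 ≡ 2 (mod 16).
x ≡ 7 (mod 8), giving 2 solutions mod 16.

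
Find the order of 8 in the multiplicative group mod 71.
35

71 is prime, so ord(8) divides φ(71) = 70.
Divisors of 70: 1, 2, 5, 7, 10, 14, 35, 70.
Repeated squaring: 8^1 ≡ 8, 8^2 ≡ 64, 8^4 ≡ 49, 8^8 ≡ 58, 8^16 ≡ 27, 8^32 ≡ 19, 8^64 ≡ 6 (mod 71).
Test 8^d mod 71 for each divisor d in increasing order:
8^1 ≡ 8
8^2 ≡ 64
8^5 = 8^4·8^1 ≡ 37
8^7 = 8^4·8^2·8^1 ≡ 25
8^10 = 8^8·8^2 ≡ 20
8^14 = 8^8·8^4·8^2 ≡ 57
8^35 = 8^32·8^2·8^1 ≡ 1  ← first divisor giving 1
The order is 35.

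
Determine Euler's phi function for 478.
238

478 = 2 × 239
φ(n) = n × ∏(1 - 1/p) for each prime p dividing n
φ(478) = 478 × (1 - 1/2) × (1 - 1/239) = 238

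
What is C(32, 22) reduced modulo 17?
11

Using Lucas' theorem:
Write n=32 and k=22 in base 17:
n in base 17: [1, 15]
k in base 17: [1, 5]
C(32,22) mod 17 = ∏ C(n_i, k_i) mod 17
Digit binomials (mod 17): C(1,1) = 1; C(15,5) = 3003 ≡ 11
Product: 1 × 11 = 11 ≡ 11 (mod 17)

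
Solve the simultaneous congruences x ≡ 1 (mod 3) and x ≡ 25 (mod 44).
25

Using Chinese Remainder Theorem:
M = 3 × 44 = 132
M1 = 44, M2 = 3
y1 = 44^(-1) mod 3 = 2
y2 = 3^(-1) mod 44 = 15
x = (1×44×2 + 25×3×15) mod 132 = 25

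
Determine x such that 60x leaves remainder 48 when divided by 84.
x ≡ 5 (mod 7)

gcd(60, 84) = 12, which divides 48, so solutions exist.
Divide through by 12: 5x ≡ 4 (mod 7).
Find 5^(-1) mod 7 by the extended Euclidean algorithm:
7 = 1 × 5 + 2  ⟹  2 = (1)·7 + (-1)·5
5 = 2 × 2 + 1  ⟹  1 = (-2)·7 + (3)·5
So (3)·5 ≡ 1 (mod 7), i.e. 5^(-1) ≡ 3 (mod 7).
x ≡ 3 × 4 = 12 ≡ 5 (mod 7).
Check: 60 × 5 = 300 ≡ 48 (mod 84).
x ≡ 5 (mod 7), giving 12 solutions mod 84.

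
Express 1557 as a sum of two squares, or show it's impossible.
6² + 39² (a=6, b=39)

Factorization: 1557 = 3^2 × 173
By Fermat: n is sum of two squares iff every prime p ≡ 3 (mod 4) appears to even power.
All primes ≡ 3 (mod 4) appear to even power.
Search a = 0, 1, 2, … for 1557 - a² a perfect square: first hit at a = 6: 1557 - 36 = 1521 = 39².
1557 = 6² + 39² = 36 + 1521 ✓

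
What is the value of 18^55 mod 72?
0

Repeated squaring. Binary of 55 = 110111.
18^1 ≡ 18 (mod 72); 18^2 ≡ 36 (mod 72); 18^4 ≡ 0 (mod 72); 18^8 ≡ 0 (mod 72); 18^16 ≡ 0 (mod 72); 18^32 ≡ 0 (mod 72)
18^55 = 18^1 × 18^2 × 18^4 × 18^16 × 18^32 ≡ 0 (mod 72)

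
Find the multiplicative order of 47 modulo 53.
13

53 is prime, so ord(47) divides φ(53) = 52.
Divisors of 52: 1, 2, 4, 13, 26, 52.
Repeated squaring: 47^1 ≡ 47, 47^2 ≡ 36, 47^4 ≡ 24, 47^8 ≡ 46, 47^16 ≡ 49, 47^32 ≡ 16 (mod 53).
Test 47^d mod 53 for each divisor d in increasing order:
47^1 ≡ 47
47^2 ≡ 36
47^4 ≡ 24
47^13 = 47^8·47^4·47^1 ≡ 1  ← first divisor giving 1
The order is 13.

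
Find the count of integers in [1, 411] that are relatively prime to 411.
272

411 = 3 × 137
φ(n) = n × ∏(1 - 1/p) for each prime p dividing n
φ(411) = 411 × (1 - 1/3) × (1 - 1/137) = 272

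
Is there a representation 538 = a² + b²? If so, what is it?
3² + 23² (a=3, b=23)

Factorization: 538 = 2 × 269
By Fermat: n is sum of two squares iff every prime p ≡ 3 (mod 4) appears to even power.
All primes ≡ 3 (mod 4) appear to even power.
Search a = 0, 1, 2, … for 538 - a² a perfect square: first hit at a = 3: 538 - 9 = 529 = 23².
538 = 3² + 23² = 9 + 529 ✓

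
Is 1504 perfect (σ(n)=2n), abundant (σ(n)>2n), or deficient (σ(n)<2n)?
abundant

Proper divisors of 1504: sum = 1 + 2 + 4 + 8 + 16 + 32 + 47 + 94 + 188 + 376 + 752 = 1520
Since 1520 > 1504, 1504 is abundant.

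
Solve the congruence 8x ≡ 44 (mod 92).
x ≡ 17 (mod 23)

gcd(8, 92) = 4, which divides 44, so solutions exist.
Divide through by 4: 2x ≡ 11 (mod 23).
Find 2^(-1) mod 23 by the extended Euclidean algorithm:
23 = 11 × 2 + 1  ⟹  1 = (1)·23 + (-11)·2
So (-11)·2 ≡ 1 (mod 23), i.e. 2^(-1) ≡ -11 ≡ 12 (mod 23).
x ≡ 12 × 11 = 132 ≡ 17 (mod 23).
Check: 8 × 17 = 136 ≡ 44 (mod 92).
x ≡ 17 (mod 23), giving 4 solutions mod 92.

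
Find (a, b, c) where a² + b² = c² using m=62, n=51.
(1243, 6324, 6445)

Euclid's formula: a = m² - n², b = 2mn, c = m² + n²
m = 62, n = 51
a = 62² - 51² = 3844 - 2601 = 1243
b = 2 × 62 × 51 = 6324
c = 62² + 51² = 3844 + 2601 = 6445
Verification: 1243² + 6324² = 1545049 + 39992976 = 41538025 = 6445² ✓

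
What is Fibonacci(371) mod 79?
73

Matrix identity: Q^n = [[F_(n+1), F_n], [F_n, F_(n-1)]] with Q = [[1,1],[1,0]].
n = 371 = 101110011₂. Square-and-multiply, entries mod 79:
Q^1 = [[1,1],[1,0]]
Q^2 = (Q^1)² = [[2,1],[1,1]]
Q^5 = (Q^2)²·Q = [[8,5],[5,3]]
Q^11 = (Q^5)²·Q = [[65,10],[10,55]]
Q^23 = (Q^11)²·Q = [[74,59],[59,15]]
Q^46 = (Q^23)² = [[30,37],[37,72]]
Q^92 = (Q^46)² = [[57,61],[61,75]]
Q^185 = (Q^92)²·Q = [[12,18],[18,73]]
Q^371 = (Q^185)²·Q = [[23,73],[73,29]]
F_371 mod 79 = Q^371[0][1] = 73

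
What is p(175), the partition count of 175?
435157697830

p(n) counts ways to write n as a sum of positive integers (order ignored).
Euler's pentagonal recurrence: p(k) = p(k-1) + p(k-2) - p(k-5) - p(k-7) + p(k-12) + p(k-15) - ... (offsets j(3j∓1)/2, signs ++--, p(0)=1, p(<0)=0).
DP table for k = 0..174: p(0)=1, p(1)=1, p(2)=2, p(3)=3, p(4)=5, p(5)=7, p(6)=11, p(7)=15, p(8)=22, p(9)=30, p(10)=42, p(11)=56, p(12)=77, p(13)=101, p(14)=135, p(15)=176, p(16)=231, p(17)=297, p(18)=385, p(19)=490, p(20)=627, p(21)=792, p(22)=1002, p(23)=1255, p(24)=1575, p(25)=1958, p(26)=2436, p(27)=3010, p(28)=3718, p(29)=4565, p(30)=5604, p(31)=6842, p(32)=8349, p(33)=10143, p(34)=12310, p(35)=14883, p(36)=17977, p(37)=21637, p(38)=26015, p(39)=31185, p(40)=37338, p(41)=44583, p(42)=53174, p(43)=63261, p(44)=75175, p(45)=89134, p(46)=105558, p(47)=124754, p(48)=147273, p(49)=173525, p(50)=204226, p(51)=239943, p(52)=281589, p(53)=329931, p(54)=386155, p(55)=451276, p(56)=526823, p(57)=614154, p(58)=715220, p(59)=831820, p(60)=966467, p(61)=1121505, p(62)=1300156, p(63)=1505499, p(64)=1741630, p(65)=2012558, p(66)=2323520, p(67)=2679689, p(68)=3087735, p(69)=3554345, p(70)=4087968, p(71)=4697205, p(72)=5392783, p(73)=6185689, p(74)=7089500, p(75)=8118264, p(76)=9289091, p(77)=10619863, p(78)=12132164, p(79)=13848650, p(80)=15796476, p(81)=18004327, p(82)=20506255, p(83)=23338469, p(84)=26543660, p(85)=30167357, p(86)=34262962, p(87)=38887673, p(88)=44108109, p(89)=49995925, p(90)=56634173, p(91)=64112359, p(92)=72533807, p(93)=82010177, p(94)=92669720, p(95)=104651419, p(96)=118114304, p(97)=133230930, p(98)=150198136, p(99)=169229875, p(100)=190569292, p(101)=214481126, p(102)=241265379, p(103)=271248950, p(104)=304801365, p(105)=342325709, p(106)=384276336, p(107)=431149389, p(108)=483502844, p(109)=541946240, p(110)=607163746, p(111)=679903203, p(112)=761002156, p(113)=851376628, p(114)=952050665, p(115)=1064144451, p(116)=1188908248, p(117)=1327710076, p(118)=1482074143, p(119)=1653668665, p(120)=1844349560, p(121)=2056148051, p(122)=2291320912, p(123)=2552338241, p(124)=2841940500, p(125)=3163127352, p(126)=3519222692, p(127)=3913864295, p(128)=4351078600, p(129)=4835271870, p(130)=5371315400, p(131)=5964539504, p(132)=6620830889, p(133)=7346629512, p(134)=8149040695, p(135)=9035836076, p(136)=10015581680, p(137)=11097645016, p(138)=12292341831, p(139)=13610949895, p(140)=15065878135, p(141)=16670689208, p(142)=18440293320, p(143)=20390982757, p(144)=22540654445, p(145)=24908858009, p(146)=27517052599, p(147)=30388671978, p(148)=33549419497, p(149)=37027355200, p(150)=40853235313, p(151)=45060624582, p(152)=49686288421, p(153)=54770336324, p(154)=60356673280, p(155)=66493182097, p(156)=73232243759, p(157)=80630964769, p(158)=88751778802, p(159)=97662728555, p(160)=107438159466, p(161)=118159068427, p(162)=129913904637, p(163)=142798995930, p(164)=156919475295, p(165)=172389800255, p(166)=189334822579, p(167)=207890420102, p(168)=228204732751, p(169)=250438925115, p(170)=274768617130, p(171)=301384802048, p(172)=330495499613, p(173)=362326859895, p(174)=397125074750.
Final step: p(175) = p(174) + p(173) - p(170) - p(168) + p(163) + p(160) - p(153) - p(149) + p(140) + p(135) - p(124) - p(118) + p(105) + p(98) - p(83) - p(75) + p(58) + p(49) - p(30) - p(20)
= 397125074750 + 362326859895 - 274768617130 - 228204732751 + 142798995930 + 107438159466 - 54770336324 - 37027355200 + 15065878135 + 9035836076 - 2841940500 - 1482074143 + 342325709 + 150198136 - 23338469 - 8118264 + 715220 + 173525 - 5604 - 627
= 435157697830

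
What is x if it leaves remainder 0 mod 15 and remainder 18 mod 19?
75

Using Chinese Remainder Theorem:
M = 15 × 19 = 285
M1 = 19, M2 = 15
y1 = 19^(-1) mod 15 = 4
y2 = 15^(-1) mod 19 = 14
x = (0×19×4 + 18×15×14) mod 285 = 75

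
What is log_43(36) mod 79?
40

Baby-step giant-step with step n = ⌈√79⌉ = 9.
Baby steps 43^j mod 79 (j:value) for j=0..8: 0:1, 1:43, 2:32, 3:33, 4:76, 5:29, 6:62, 7:59, 8:9.
Giant-step multiplier: 43^(-9) ≡ 43^(78-9) = 43^69 ≡ 69 (mod 79).
Giant steps γ_i = 36·69^i mod 79: γ_0=36, γ_1=35, γ_2=45, γ_3=24, γ_4=76 (in table at j=4).
x = i·n + j = 4·9 + 4 = 40.
Check: 43^40 ≡ 36 (mod 79).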